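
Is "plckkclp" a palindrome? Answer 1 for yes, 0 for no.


Input: plckkclp
Reversed: plckkclp
  Compare pos 0 ('p') with pos 7 ('p'): match
  Compare pos 1 ('l') with pos 6 ('l'): match
  Compare pos 2 ('c') with pos 5 ('c'): match
  Compare pos 3 ('k') with pos 4 ('k'): match
Result: palindrome

1


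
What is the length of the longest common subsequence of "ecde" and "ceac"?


LCS of "ecde" and "ceac"
DP table:
           c    e    a    c
      0    0    0    0    0
  e   0    0    1    1    1
  c   0    1    1    1    2
  d   0    1    1    1    2
  e   0    1    2    2    2
LCS length = dp[4][4] = 2

2


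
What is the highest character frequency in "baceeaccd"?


Input: baceeaccd
Character counts:
  'a': 2
  'b': 1
  'c': 3
  'd': 1
  'e': 2
Maximum frequency: 3

3


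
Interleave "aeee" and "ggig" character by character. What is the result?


Interleaving "aeee" and "ggig":
  Position 0: 'a' from first, 'g' from second => "ag"
  Position 1: 'e' from first, 'g' from second => "eg"
  Position 2: 'e' from first, 'i' from second => "ei"
  Position 3: 'e' from first, 'g' from second => "eg"
Result: agegeieg

agegeieg


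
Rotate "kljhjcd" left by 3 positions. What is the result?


Input: "kljhjcd", rotate left by 3
First 3 characters: "klj"
Remaining characters: "hjcd"
Concatenate remaining + first: "hjcd" + "klj" = "hjcdklj"

hjcdklj


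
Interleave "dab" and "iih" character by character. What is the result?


Interleaving "dab" and "iih":
  Position 0: 'd' from first, 'i' from second => "di"
  Position 1: 'a' from first, 'i' from second => "ai"
  Position 2: 'b' from first, 'h' from second => "bh"
Result: diaibh

diaibh


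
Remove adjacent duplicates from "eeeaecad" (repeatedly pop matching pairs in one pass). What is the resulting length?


Input: eeeaecad
Stack-based adjacent duplicate removal:
  Read 'e': push. Stack: e
  Read 'e': matches stack top 'e' => pop. Stack: (empty)
  Read 'e': push. Stack: e
  Read 'a': push. Stack: ea
  Read 'e': push. Stack: eae
  Read 'c': push. Stack: eaec
  Read 'a': push. Stack: eaeca
  Read 'd': push. Stack: eaecad
Final stack: "eaecad" (length 6)

6


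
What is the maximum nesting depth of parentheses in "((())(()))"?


Input: "((())(()))"
Tracking depth:
  Position 0 '(': depth becomes 1
  Position 1 '(': depth becomes 2
  Position 2 '(': depth becomes 3
  Position 3 ')': depth becomes 2
  Position 4 ')': depth becomes 1
  Position 5 '(': depth becomes 2
  Position 6 '(': depth becomes 3
  Position 7 ')': depth becomes 2
  Position 8 ')': depth becomes 1
  Position 9 ')': depth becomes 0
Maximum depth reached: 3

3


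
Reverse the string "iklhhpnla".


Input: iklhhpnla
Reading characters right to left:
  Position 8: 'a'
  Position 7: 'l'
  Position 6: 'n'
  Position 5: 'p'
  Position 4: 'h'
  Position 3: 'h'
  Position 2: 'l'
  Position 1: 'k'
  Position 0: 'i'
Reversed: alnphhlki

alnphhlki


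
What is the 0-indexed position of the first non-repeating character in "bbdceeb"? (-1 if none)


Input: bbdceeb
Character frequencies:
  'b': 3
  'c': 1
  'd': 1
  'e': 2
Scanning left to right for freq == 1:
  Position 0 ('b'): freq=3, skip
  Position 1 ('b'): freq=3, skip
  Position 2 ('d'): unique! => answer = 2

2


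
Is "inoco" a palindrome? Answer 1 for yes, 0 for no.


Input: inoco
Reversed: oconi
  Compare pos 0 ('i') with pos 4 ('o'): MISMATCH
  Compare pos 1 ('n') with pos 3 ('c'): MISMATCH
Result: not a palindrome

0


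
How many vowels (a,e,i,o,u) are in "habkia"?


Input: habkia
Checking each character:
  'h' at position 0: consonant
  'a' at position 1: vowel (running total: 1)
  'b' at position 2: consonant
  'k' at position 3: consonant
  'i' at position 4: vowel (running total: 2)
  'a' at position 5: vowel (running total: 3)
Total vowels: 3

3


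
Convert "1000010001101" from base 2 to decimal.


Input: "1000010001101" in base 2
Positional expansion:
  Digit '1' (value 1) x 2^12 = 4096
  Digit '0' (value 0) x 2^11 = 0
  Digit '0' (value 0) x 2^10 = 0
  Digit '0' (value 0) x 2^9 = 0
  Digit '0' (value 0) x 2^8 = 0
  Digit '1' (value 1) x 2^7 = 128
  Digit '0' (value 0) x 2^6 = 0
  Digit '0' (value 0) x 2^5 = 0
  Digit '0' (value 0) x 2^4 = 0
  Digit '1' (value 1) x 2^3 = 8
  Digit '1' (value 1) x 2^2 = 4
  Digit '0' (value 0) x 2^1 = 0
  Digit '1' (value 1) x 2^0 = 1
Sum = 4237

4237


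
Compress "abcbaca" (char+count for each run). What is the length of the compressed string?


Input: abcbaca
Runs:
  'a' x 1 => "a1"
  'b' x 1 => "b1"
  'c' x 1 => "c1"
  'b' x 1 => "b1"
  'a' x 1 => "a1"
  'c' x 1 => "c1"
  'a' x 1 => "a1"
Compressed: "a1b1c1b1a1c1a1"
Compressed length: 14

14


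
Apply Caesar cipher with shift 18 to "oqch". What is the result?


Caesar cipher: shift "oqch" by 18
  'o' (pos 14) + 18 = pos 6 = 'g'
  'q' (pos 16) + 18 = pos 8 = 'i'
  'c' (pos 2) + 18 = pos 20 = 'u'
  'h' (pos 7) + 18 = pos 25 = 'z'
Result: giuz

giuz


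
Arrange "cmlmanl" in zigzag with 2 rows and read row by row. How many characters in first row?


Zigzag "cmlmanl" into 2 rows:
Placing characters:
  'c' => row 0
  'm' => row 1
  'l' => row 0
  'm' => row 1
  'a' => row 0
  'n' => row 1
  'l' => row 0
Rows:
  Row 0: "clal"
  Row 1: "mmn"
First row length: 4

4


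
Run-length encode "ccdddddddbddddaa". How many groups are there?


Input: ccdddddddbddddaa
Scanning for consecutive runs:
  Group 1: 'c' x 2 (positions 0-1)
  Group 2: 'd' x 7 (positions 2-8)
  Group 3: 'b' x 1 (positions 9-9)
  Group 4: 'd' x 4 (positions 10-13)
  Group 5: 'a' x 2 (positions 14-15)
Total groups: 5

5


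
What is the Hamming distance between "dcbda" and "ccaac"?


Comparing "dcbda" and "ccaac" position by position:
  Position 0: 'd' vs 'c' => differ
  Position 1: 'c' vs 'c' => same
  Position 2: 'b' vs 'a' => differ
  Position 3: 'd' vs 'a' => differ
  Position 4: 'a' vs 'c' => differ
Total differences (Hamming distance): 4

4


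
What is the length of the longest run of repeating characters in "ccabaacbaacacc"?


Input: "ccabaacbaacacc"
Scanning for longest run:
  Position 1 ('c'): continues run of 'c', length=2
  Position 2 ('a'): new char, reset run to 1
  Position 3 ('b'): new char, reset run to 1
  Position 4 ('a'): new char, reset run to 1
  Position 5 ('a'): continues run of 'a', length=2
  Position 6 ('c'): new char, reset run to 1
  Position 7 ('b'): new char, reset run to 1
  Position 8 ('a'): new char, reset run to 1
  Position 9 ('a'): continues run of 'a', length=2
  Position 10 ('c'): new char, reset run to 1
  Position 11 ('a'): new char, reset run to 1
  Position 12 ('c'): new char, reset run to 1
  Position 13 ('c'): continues run of 'c', length=2
Longest run: 'c' with length 2

2


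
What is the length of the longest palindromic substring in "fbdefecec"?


Input: "fbdefecec"
Checking substrings for palindromes:
  [3:6] "efe" (len 3) => palindrome
  [5:8] "ece" (len 3) => palindrome
  [6:9] "cec" (len 3) => palindrome
Longest palindromic substring: "efe" with length 3

3


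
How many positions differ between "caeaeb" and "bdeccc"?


Comparing "caeaeb" and "bdeccc" position by position:
  Position 0: 'c' vs 'b' => DIFFER
  Position 1: 'a' vs 'd' => DIFFER
  Position 2: 'e' vs 'e' => same
  Position 3: 'a' vs 'c' => DIFFER
  Position 4: 'e' vs 'c' => DIFFER
  Position 5: 'b' vs 'c' => DIFFER
Positions that differ: 5

5


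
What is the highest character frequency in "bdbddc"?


Input: bdbddc
Character counts:
  'b': 2
  'c': 1
  'd': 3
Maximum frequency: 3

3


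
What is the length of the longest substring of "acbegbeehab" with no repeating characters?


Input: "acbegbeehab"
Sliding window (track last position of each char):
  Position 0 ('a'): window [0,0] length 1 -- new best
  Position 1 ('c'): window [0,1] length 2 -- new best
  Position 2 ('b'): window [0,2] length 3 -- new best
  Position 3 ('e'): window [0,3] length 4 -- new best
  Position 4 ('g'): window [0,4] length 5 -- new best
  Position 5 ('b'): repeat (last at 2), move window start to 3
  Position 5 ('b'): window [3,5] length 3
  Position 6 ('e'): repeat (last at 3), move window start to 4
  Position 6 ('e'): window [4,6] length 3
  Position 7 ('e'): repeat (last at 6), move window start to 7
  Position 7 ('e'): window [7,7] length 1
  Position 8 ('h'): window [7,8] length 2
  Position 9 ('a'): window [7,9] length 3
  Position 10 ('b'): window [7,10] length 4
Longest substring with no repeats: "acbeg" with length 5

5


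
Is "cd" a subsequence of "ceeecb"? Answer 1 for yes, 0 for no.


Check if "cd" is a subsequence of "ceeecb"
Greedy scan:
  Position 0 ('c'): matches sub[0] = 'c'
  Position 1 ('e'): no match needed
  Position 2 ('e'): no match needed
  Position 3 ('e'): no match needed
  Position 4 ('c'): no match needed
  Position 5 ('b'): no match needed
Only matched 1/2 characters => not a subsequence

0


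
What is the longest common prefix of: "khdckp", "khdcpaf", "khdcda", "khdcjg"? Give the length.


Words: khdckp, khdcpaf, khdcda, khdcjg
  Position 0: all 'k' => match
  Position 1: all 'h' => match
  Position 2: all 'd' => match
  Position 3: all 'c' => match
  Position 4: ('k', 'p', 'd', 'j') => mismatch, stop
LCP = "khdc" (length 4)

4


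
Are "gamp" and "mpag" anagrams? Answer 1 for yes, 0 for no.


Strings: "gamp", "mpag"
Sorted first:  agmp
Sorted second: agmp
Sorted forms match => anagrams

1


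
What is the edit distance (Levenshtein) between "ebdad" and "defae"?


Computing edit distance: "ebdad" -> "defae"
DP table:
           d    e    f    a    e
      0    1    2    3    4    5
  e   1    1    1    2    3    4
  b   2    2    2    2    3    4
  d   3    2    3    3    3    4
  a   4    3    3    4    3    4
  d   5    4    4    4    4    4
Edit distance = dp[5][5] = 4

4


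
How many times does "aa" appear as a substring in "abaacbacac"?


Searching for "aa" in "abaacbacac"
Scanning each position:
  Position 0: "ab" => no
  Position 1: "ba" => no
  Position 2: "aa" => MATCH
  Position 3: "ac" => no
  Position 4: "cb" => no
  Position 5: "ba" => no
  Position 6: "ac" => no
  Position 7: "ca" => no
  Position 8: "ac" => no
Total occurrences: 1

1


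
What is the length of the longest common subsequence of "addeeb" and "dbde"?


LCS of "addeeb" and "dbde"
DP table:
           d    b    d    e
      0    0    0    0    0
  a   0    0    0    0    0
  d   0    1    1    1    1
  d   0    1    1    2    2
  e   0    1    1    2    3
  e   0    1    1    2    3
  b   0    1    2    2    3
LCS length = dp[6][4] = 3

3


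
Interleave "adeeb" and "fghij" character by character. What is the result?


Interleaving "adeeb" and "fghij":
  Position 0: 'a' from first, 'f' from second => "af"
  Position 1: 'd' from first, 'g' from second => "dg"
  Position 2: 'e' from first, 'h' from second => "eh"
  Position 3: 'e' from first, 'i' from second => "ei"
  Position 4: 'b' from first, 'j' from second => "bj"
Result: afdgeheibj

afdgeheibj


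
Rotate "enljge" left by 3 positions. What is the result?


Input: "enljge", rotate left by 3
First 3 characters: "enl"
Remaining characters: "jge"
Concatenate remaining + first: "jge" + "enl" = "jgeenl"

jgeenl


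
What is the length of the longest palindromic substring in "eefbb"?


Input: "eefbb"
Checking substrings for palindromes:
  [0:2] "ee" (len 2) => palindrome
  [3:5] "bb" (len 2) => palindrome
Longest palindromic substring: "ee" with length 2

2


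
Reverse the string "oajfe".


Input: oajfe
Reading characters right to left:
  Position 4: 'e'
  Position 3: 'f'
  Position 2: 'j'
  Position 1: 'a'
  Position 0: 'o'
Reversed: efjao

efjao


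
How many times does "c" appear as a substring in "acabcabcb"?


Searching for "c" in "acabcabcb"
Scanning each position:
  Position 0: "a" => no
  Position 1: "c" => MATCH
  Position 2: "a" => no
  Position 3: "b" => no
  Position 4: "c" => MATCH
  Position 5: "a" => no
  Position 6: "b" => no
  Position 7: "c" => MATCH
  Position 8: "b" => no
Total occurrences: 3

3


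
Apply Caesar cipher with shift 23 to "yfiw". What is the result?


Caesar cipher: shift "yfiw" by 23
  'y' (pos 24) + 23 = pos 21 = 'v'
  'f' (pos 5) + 23 = pos 2 = 'c'
  'i' (pos 8) + 23 = pos 5 = 'f'
  'w' (pos 22) + 23 = pos 19 = 't'
Result: vcft

vcft


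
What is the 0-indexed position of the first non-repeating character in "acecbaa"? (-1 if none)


Input: acecbaa
Character frequencies:
  'a': 3
  'b': 1
  'c': 2
  'e': 1
Scanning left to right for freq == 1:
  Position 0 ('a'): freq=3, skip
  Position 1 ('c'): freq=2, skip
  Position 2 ('e'): unique! => answer = 2

2


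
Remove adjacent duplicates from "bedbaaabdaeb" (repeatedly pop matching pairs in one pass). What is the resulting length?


Input: bedbaaabdaeb
Stack-based adjacent duplicate removal:
  Read 'b': push. Stack: b
  Read 'e': push. Stack: be
  Read 'd': push. Stack: bed
  Read 'b': push. Stack: bedb
  Read 'a': push. Stack: bedba
  Read 'a': matches stack top 'a' => pop. Stack: bedb
  Read 'a': push. Stack: bedba
  Read 'b': push. Stack: bedbab
  Read 'd': push. Stack: bedbabd
  Read 'a': push. Stack: bedbabda
  Read 'e': push. Stack: bedbabdae
  Read 'b': push. Stack: bedbabdaeb
Final stack: "bedbabdaeb" (length 10)

10


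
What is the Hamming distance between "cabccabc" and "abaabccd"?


Comparing "cabccabc" and "abaabccd" position by position:
  Position 0: 'c' vs 'a' => differ
  Position 1: 'a' vs 'b' => differ
  Position 2: 'b' vs 'a' => differ
  Position 3: 'c' vs 'a' => differ
  Position 4: 'c' vs 'b' => differ
  Position 5: 'a' vs 'c' => differ
  Position 6: 'b' vs 'c' => differ
  Position 7: 'c' vs 'd' => differ
Total differences (Hamming distance): 8

8


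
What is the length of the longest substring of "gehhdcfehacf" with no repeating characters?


Input: "gehhdcfehacf"
Sliding window (track last position of each char):
  Position 0 ('g'): window [0,0] length 1 -- new best
  Position 1 ('e'): window [0,1] length 2 -- new best
  Position 2 ('h'): window [0,2] length 3 -- new best
  Position 3 ('h'): repeat (last at 2), move window start to 3
  Position 3 ('h'): window [3,3] length 1
  Position 4 ('d'): window [3,4] length 2
  Position 5 ('c'): window [3,5] length 3
  Position 6 ('f'): window [3,6] length 4 -- new best
  Position 7 ('e'): window [3,7] length 5 -- new best
  Position 8 ('h'): repeat (last at 3), move window start to 4
  Position 8 ('h'): window [4,8] length 5
  Position 9 ('a'): window [4,9] length 6 -- new best
  Position 10 ('c'): repeat (last at 5), move window start to 6
  Position 10 ('c'): window [6,10] length 5
  Position 11 ('f'): repeat (last at 6), move window start to 7
  Position 11 ('f'): window [7,11] length 5
Longest substring with no repeats: "dcfeha" with length 6

6


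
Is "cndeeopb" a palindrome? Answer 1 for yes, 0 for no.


Input: cndeeopb
Reversed: bpoeednc
  Compare pos 0 ('c') with pos 7 ('b'): MISMATCH
  Compare pos 1 ('n') with pos 6 ('p'): MISMATCH
  Compare pos 2 ('d') with pos 5 ('o'): MISMATCH
  Compare pos 3 ('e') with pos 4 ('e'): match
Result: not a palindrome

0


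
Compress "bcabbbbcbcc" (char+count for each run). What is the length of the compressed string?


Input: bcabbbbcbcc
Runs:
  'b' x 1 => "b1"
  'c' x 1 => "c1"
  'a' x 1 => "a1"
  'b' x 4 => "b4"
  'c' x 1 => "c1"
  'b' x 1 => "b1"
  'c' x 2 => "c2"
Compressed: "b1c1a1b4c1b1c2"
Compressed length: 14

14


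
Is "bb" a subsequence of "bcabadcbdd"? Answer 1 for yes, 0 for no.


Check if "bb" is a subsequence of "bcabadcbdd"
Greedy scan:
  Position 0 ('b'): matches sub[0] = 'b'
  Position 1 ('c'): no match needed
  Position 2 ('a'): no match needed
  Position 3 ('b'): matches sub[1] = 'b'
  Position 4 ('a'): no match needed
  Position 5 ('d'): no match needed
  Position 6 ('c'): no match needed
  Position 7 ('b'): no match needed
  Position 8 ('d'): no match needed
  Position 9 ('d'): no match needed
All 2 characters matched => is a subsequence

1


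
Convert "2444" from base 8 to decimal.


Input: "2444" in base 8
Positional expansion:
  Digit '2' (value 2) x 8^3 = 1024
  Digit '4' (value 4) x 8^2 = 256
  Digit '4' (value 4) x 8^1 = 32
  Digit '4' (value 4) x 8^0 = 4
Sum = 1316

1316


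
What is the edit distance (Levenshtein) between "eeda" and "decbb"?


Computing edit distance: "eeda" -> "decbb"
DP table:
           d    e    c    b    b
      0    1    2    3    4    5
  e   1    1    1    2    3    4
  e   2    2    1    2    3    4
  d   3    2    2    2    3    4
  a   4    3    3    3    3    4
Edit distance = dp[4][5] = 4

4


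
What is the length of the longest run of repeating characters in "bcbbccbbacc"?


Input: "bcbbccbbacc"
Scanning for longest run:
  Position 1 ('c'): new char, reset run to 1
  Position 2 ('b'): new char, reset run to 1
  Position 3 ('b'): continues run of 'b', length=2
  Position 4 ('c'): new char, reset run to 1
  Position 5 ('c'): continues run of 'c', length=2
  Position 6 ('b'): new char, reset run to 1
  Position 7 ('b'): continues run of 'b', length=2
  Position 8 ('a'): new char, reset run to 1
  Position 9 ('c'): new char, reset run to 1
  Position 10 ('c'): continues run of 'c', length=2
Longest run: 'b' with length 2

2


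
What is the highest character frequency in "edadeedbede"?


Input: edadeedbede
Character counts:
  'a': 1
  'b': 1
  'd': 4
  'e': 5
Maximum frequency: 5

5


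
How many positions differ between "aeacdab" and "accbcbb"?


Comparing "aeacdab" and "accbcbb" position by position:
  Position 0: 'a' vs 'a' => same
  Position 1: 'e' vs 'c' => DIFFER
  Position 2: 'a' vs 'c' => DIFFER
  Position 3: 'c' vs 'b' => DIFFER
  Position 4: 'd' vs 'c' => DIFFER
  Position 5: 'a' vs 'b' => DIFFER
  Position 6: 'b' vs 'b' => same
Positions that differ: 5

5


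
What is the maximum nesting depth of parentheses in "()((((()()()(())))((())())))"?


Input: "()((((()()()(())))((())())))"
Tracking depth:
  Position 0 '(': depth becomes 1
  Position 1 ')': depth becomes 0
  Position 2 '(': depth becomes 1
  Position 3 '(': depth becomes 2
  Position 4 '(': depth becomes 3
  Position 5 '(': depth becomes 4
  Position 6 '(': depth becomes 5
  Position 7 ')': depth becomes 4
  Position 8 '(': depth becomes 5
  Position 9 ')': depth becomes 4
  Position 10 '(': depth becomes 5
  Position 11 ')': depth becomes 4
  Position 12 '(': depth becomes 5
  Position 13 '(': depth becomes 6
  Position 14 ')': depth becomes 5
  Position 15 ')': depth becomes 4
  Position 16 ')': depth becomes 3
  Position 17 ')': depth becomes 2
  Position 18 '(': depth becomes 3
  Position 19 '(': depth becomes 4
  Position 20 '(': depth becomes 5
  Position 21 ')': depth becomes 4
  Position 22 ')': depth becomes 3
  Position 23 '(': depth becomes 4
  Position 24 ')': depth becomes 3
  Position 25 ')': depth becomes 2
  Position 26 ')': depth becomes 1
  Position 27 ')': depth becomes 0
Maximum depth reached: 6

6


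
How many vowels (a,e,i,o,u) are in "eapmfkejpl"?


Input: eapmfkejpl
Checking each character:
  'e' at position 0: vowel (running total: 1)
  'a' at position 1: vowel (running total: 2)
  'p' at position 2: consonant
  'm' at position 3: consonant
  'f' at position 4: consonant
  'k' at position 5: consonant
  'e' at position 6: vowel (running total: 3)
  'j' at position 7: consonant
  'p' at position 8: consonant
  'l' at position 9: consonant
Total vowels: 3

3


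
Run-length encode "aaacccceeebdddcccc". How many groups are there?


Input: aaacccceeebdddcccc
Scanning for consecutive runs:
  Group 1: 'a' x 3 (positions 0-2)
  Group 2: 'c' x 4 (positions 3-6)
  Group 3: 'e' x 3 (positions 7-9)
  Group 4: 'b' x 1 (positions 10-10)
  Group 5: 'd' x 3 (positions 11-13)
  Group 6: 'c' x 4 (positions 14-17)
Total groups: 6

6


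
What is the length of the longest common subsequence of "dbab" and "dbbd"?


LCS of "dbab" and "dbbd"
DP table:
           d    b    b    d
      0    0    0    0    0
  d   0    1    1    1    1
  b   0    1    2    2    2
  a   0    1    2    2    2
  b   0    1    2    3    3
LCS length = dp[4][4] = 3

3


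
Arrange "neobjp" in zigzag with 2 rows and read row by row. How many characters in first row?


Zigzag "neobjp" into 2 rows:
Placing characters:
  'n' => row 0
  'e' => row 1
  'o' => row 0
  'b' => row 1
  'j' => row 0
  'p' => row 1
Rows:
  Row 0: "noj"
  Row 1: "ebp"
First row length: 3

3


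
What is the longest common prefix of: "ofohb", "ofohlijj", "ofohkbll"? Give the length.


Words: ofohb, ofohlijj, ofohkbll
  Position 0: all 'o' => match
  Position 1: all 'f' => match
  Position 2: all 'o' => match
  Position 3: all 'h' => match
  Position 4: ('b', 'l', 'k') => mismatch, stop
LCP = "ofoh" (length 4)

4


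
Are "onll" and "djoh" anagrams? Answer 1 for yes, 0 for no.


Strings: "onll", "djoh"
Sorted first:  llno
Sorted second: dhjo
Differ at position 0: 'l' vs 'd' => not anagrams

0


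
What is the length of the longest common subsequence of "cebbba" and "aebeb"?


LCS of "cebbba" and "aebeb"
DP table:
           a    e    b    e    b
      0    0    0    0    0    0
  c   0    0    0    0    0    0
  e   0    0    1    1    1    1
  b   0    0    1    2    2    2
  b   0    0    1    2    2    3
  b   0    0    1    2    2    3
  a   0    1    1    2    2    3
LCS length = dp[6][5] = 3

3


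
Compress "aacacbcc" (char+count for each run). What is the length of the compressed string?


Input: aacacbcc
Runs:
  'a' x 2 => "a2"
  'c' x 1 => "c1"
  'a' x 1 => "a1"
  'c' x 1 => "c1"
  'b' x 1 => "b1"
  'c' x 2 => "c2"
Compressed: "a2c1a1c1b1c2"
Compressed length: 12

12


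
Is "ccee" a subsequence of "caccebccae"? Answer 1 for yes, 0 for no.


Check if "ccee" is a subsequence of "caccebccae"
Greedy scan:
  Position 0 ('c'): matches sub[0] = 'c'
  Position 1 ('a'): no match needed
  Position 2 ('c'): matches sub[1] = 'c'
  Position 3 ('c'): no match needed
  Position 4 ('e'): matches sub[2] = 'e'
  Position 5 ('b'): no match needed
  Position 6 ('c'): no match needed
  Position 7 ('c'): no match needed
  Position 8 ('a'): no match needed
  Position 9 ('e'): matches sub[3] = 'e'
All 4 characters matched => is a subsequence

1


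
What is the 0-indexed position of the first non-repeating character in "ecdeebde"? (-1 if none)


Input: ecdeebde
Character frequencies:
  'b': 1
  'c': 1
  'd': 2
  'e': 4
Scanning left to right for freq == 1:
  Position 0 ('e'): freq=4, skip
  Position 1 ('c'): unique! => answer = 1

1


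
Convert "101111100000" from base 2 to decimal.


Input: "101111100000" in base 2
Positional expansion:
  Digit '1' (value 1) x 2^11 = 2048
  Digit '0' (value 0) x 2^10 = 0
  Digit '1' (value 1) x 2^9 = 512
  Digit '1' (value 1) x 2^8 = 256
  Digit '1' (value 1) x 2^7 = 128
  Digit '1' (value 1) x 2^6 = 64
  Digit '1' (value 1) x 2^5 = 32
  Digit '0' (value 0) x 2^4 = 0
  Digit '0' (value 0) x 2^3 = 0
  Digit '0' (value 0) x 2^2 = 0
  Digit '0' (value 0) x 2^1 = 0
  Digit '0' (value 0) x 2^0 = 0
Sum = 3040

3040


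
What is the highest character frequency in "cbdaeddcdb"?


Input: cbdaeddcdb
Character counts:
  'a': 1
  'b': 2
  'c': 2
  'd': 4
  'e': 1
Maximum frequency: 4

4


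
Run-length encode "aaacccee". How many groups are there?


Input: aaacccee
Scanning for consecutive runs:
  Group 1: 'a' x 3 (positions 0-2)
  Group 2: 'c' x 3 (positions 3-5)
  Group 3: 'e' x 2 (positions 6-7)
Total groups: 3

3


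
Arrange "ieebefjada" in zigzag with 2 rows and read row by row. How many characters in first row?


Zigzag "ieebefjada" into 2 rows:
Placing characters:
  'i' => row 0
  'e' => row 1
  'e' => row 0
  'b' => row 1
  'e' => row 0
  'f' => row 1
  'j' => row 0
  'a' => row 1
  'd' => row 0
  'a' => row 1
Rows:
  Row 0: "ieejd"
  Row 1: "ebfaa"
First row length: 5

5


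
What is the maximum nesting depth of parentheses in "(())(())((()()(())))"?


Input: "(())(())((()()(())))"
Tracking depth:
  Position 0 '(': depth becomes 1
  Position 1 '(': depth becomes 2
  Position 2 ')': depth becomes 1
  Position 3 ')': depth becomes 0
  Position 4 '(': depth becomes 1
  Position 5 '(': depth becomes 2
  Position 6 ')': depth becomes 1
  Position 7 ')': depth becomes 0
  Position 8 '(': depth becomes 1
  Position 9 '(': depth becomes 2
  Position 10 '(': depth becomes 3
  Position 11 ')': depth becomes 2
  Position 12 '(': depth becomes 3
  Position 13 ')': depth becomes 2
  Position 14 '(': depth becomes 3
  Position 15 '(': depth becomes 4
  Position 16 ')': depth becomes 3
  Position 17 ')': depth becomes 2
  Position 18 ')': depth becomes 1
  Position 19 ')': depth becomes 0
Maximum depth reached: 4

4


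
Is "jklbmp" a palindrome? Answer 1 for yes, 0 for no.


Input: jklbmp
Reversed: pmblkj
  Compare pos 0 ('j') with pos 5 ('p'): MISMATCH
  Compare pos 1 ('k') with pos 4 ('m'): MISMATCH
  Compare pos 2 ('l') with pos 3 ('b'): MISMATCH
Result: not a palindrome

0


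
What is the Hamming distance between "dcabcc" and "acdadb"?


Comparing "dcabcc" and "acdadb" position by position:
  Position 0: 'd' vs 'a' => differ
  Position 1: 'c' vs 'c' => same
  Position 2: 'a' vs 'd' => differ
  Position 3: 'b' vs 'a' => differ
  Position 4: 'c' vs 'd' => differ
  Position 5: 'c' vs 'b' => differ
Total differences (Hamming distance): 5

5


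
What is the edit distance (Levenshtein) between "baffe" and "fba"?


Computing edit distance: "baffe" -> "fba"
DP table:
           f    b    a
      0    1    2    3
  b   1    1    1    2
  a   2    2    2    1
  f   3    2    3    2
  f   4    3    3    3
  e   5    4    4    4
Edit distance = dp[5][3] = 4

4


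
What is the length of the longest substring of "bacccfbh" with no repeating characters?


Input: "bacccfbh"
Sliding window (track last position of each char):
  Position 0 ('b'): window [0,0] length 1 -- new best
  Position 1 ('a'): window [0,1] length 2 -- new best
  Position 2 ('c'): window [0,2] length 3 -- new best
  Position 3 ('c'): repeat (last at 2), move window start to 3
  Position 3 ('c'): window [3,3] length 1
  Position 4 ('c'): repeat (last at 3), move window start to 4
  Position 4 ('c'): window [4,4] length 1
  Position 5 ('f'): window [4,5] length 2
  Position 6 ('b'): window [4,6] length 3
  Position 7 ('h'): window [4,7] length 4 -- new best
Longest substring with no repeats: "cfbh" with length 4

4


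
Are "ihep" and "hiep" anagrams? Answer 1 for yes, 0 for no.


Strings: "ihep", "hiep"
Sorted first:  ehip
Sorted second: ehip
Sorted forms match => anagrams

1


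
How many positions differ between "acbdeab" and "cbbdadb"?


Comparing "acbdeab" and "cbbdadb" position by position:
  Position 0: 'a' vs 'c' => DIFFER
  Position 1: 'c' vs 'b' => DIFFER
  Position 2: 'b' vs 'b' => same
  Position 3: 'd' vs 'd' => same
  Position 4: 'e' vs 'a' => DIFFER
  Position 5: 'a' vs 'd' => DIFFER
  Position 6: 'b' vs 'b' => same
Positions that differ: 4

4


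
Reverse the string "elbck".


Input: elbck
Reading characters right to left:
  Position 4: 'k'
  Position 3: 'c'
  Position 2: 'b'
  Position 1: 'l'
  Position 0: 'e'
Reversed: kcble

kcble


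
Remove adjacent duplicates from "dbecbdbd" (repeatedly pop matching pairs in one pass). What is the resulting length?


Input: dbecbdbd
Stack-based adjacent duplicate removal:
  Read 'd': push. Stack: d
  Read 'b': push. Stack: db
  Read 'e': push. Stack: dbe
  Read 'c': push. Stack: dbec
  Read 'b': push. Stack: dbecb
  Read 'd': push. Stack: dbecbd
  Read 'b': push. Stack: dbecbdb
  Read 'd': push. Stack: dbecbdbd
Final stack: "dbecbdbd" (length 8)

8


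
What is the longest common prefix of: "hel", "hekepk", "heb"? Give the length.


Words: hel, hekepk, heb
  Position 0: all 'h' => match
  Position 1: all 'e' => match
  Position 2: ('l', 'k', 'b') => mismatch, stop
LCP = "he" (length 2)

2


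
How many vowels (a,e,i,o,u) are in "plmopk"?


Input: plmopk
Checking each character:
  'p' at position 0: consonant
  'l' at position 1: consonant
  'm' at position 2: consonant
  'o' at position 3: vowel (running total: 1)
  'p' at position 4: consonant
  'k' at position 5: consonant
Total vowels: 1

1


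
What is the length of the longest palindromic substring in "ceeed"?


Input: "ceeed"
Checking substrings for palindromes:
  [1:4] "eee" (len 3) => palindrome
  [1:3] "ee" (len 2) => palindrome
  [2:4] "ee" (len 2) => palindrome
Longest palindromic substring: "eee" with length 3

3


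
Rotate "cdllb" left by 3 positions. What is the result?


Input: "cdllb", rotate left by 3
First 3 characters: "cdl"
Remaining characters: "lb"
Concatenate remaining + first: "lb" + "cdl" = "lbcdl"

lbcdl


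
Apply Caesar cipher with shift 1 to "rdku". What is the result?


Caesar cipher: shift "rdku" by 1
  'r' (pos 17) + 1 = pos 18 = 's'
  'd' (pos 3) + 1 = pos 4 = 'e'
  'k' (pos 10) + 1 = pos 11 = 'l'
  'u' (pos 20) + 1 = pos 21 = 'v'
Result: selv

selv


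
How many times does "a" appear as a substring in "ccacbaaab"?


Searching for "a" in "ccacbaaab"
Scanning each position:
  Position 0: "c" => no
  Position 1: "c" => no
  Position 2: "a" => MATCH
  Position 3: "c" => no
  Position 4: "b" => no
  Position 5: "a" => MATCH
  Position 6: "a" => MATCH
  Position 7: "a" => MATCH
  Position 8: "b" => no
Total occurrences: 4

4


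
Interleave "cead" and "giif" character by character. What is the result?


Interleaving "cead" and "giif":
  Position 0: 'c' from first, 'g' from second => "cg"
  Position 1: 'e' from first, 'i' from second => "ei"
  Position 2: 'a' from first, 'i' from second => "ai"
  Position 3: 'd' from first, 'f' from second => "df"
Result: cgeiaidf

cgeiaidf


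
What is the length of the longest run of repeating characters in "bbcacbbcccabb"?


Input: "bbcacbbcccabb"
Scanning for longest run:
  Position 1 ('b'): continues run of 'b', length=2
  Position 2 ('c'): new char, reset run to 1
  Position 3 ('a'): new char, reset run to 1
  Position 4 ('c'): new char, reset run to 1
  Position 5 ('b'): new char, reset run to 1
  Position 6 ('b'): continues run of 'b', length=2
  Position 7 ('c'): new char, reset run to 1
  Position 8 ('c'): continues run of 'c', length=2
  Position 9 ('c'): continues run of 'c', length=3
  Position 10 ('a'): new char, reset run to 1
  Position 11 ('b'): new char, reset run to 1
  Position 12 ('b'): continues run of 'b', length=2
Longest run: 'c' with length 3

3


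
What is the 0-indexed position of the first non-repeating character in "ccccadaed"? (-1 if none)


Input: ccccadaed
Character frequencies:
  'a': 2
  'c': 4
  'd': 2
  'e': 1
Scanning left to right for freq == 1:
  Position 0 ('c'): freq=4, skip
  Position 1 ('c'): freq=4, skip
  Position 2 ('c'): freq=4, skip
  Position 3 ('c'): freq=4, skip
  Position 4 ('a'): freq=2, skip
  Position 5 ('d'): freq=2, skip
  Position 6 ('a'): freq=2, skip
  Position 7 ('e'): unique! => answer = 7

7


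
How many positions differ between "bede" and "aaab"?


Comparing "bede" and "aaab" position by position:
  Position 0: 'b' vs 'a' => DIFFER
  Position 1: 'e' vs 'a' => DIFFER
  Position 2: 'd' vs 'a' => DIFFER
  Position 3: 'e' vs 'b' => DIFFER
Positions that differ: 4

4


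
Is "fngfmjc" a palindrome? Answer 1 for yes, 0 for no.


Input: fngfmjc
Reversed: cjmfgnf
  Compare pos 0 ('f') with pos 6 ('c'): MISMATCH
  Compare pos 1 ('n') with pos 5 ('j'): MISMATCH
  Compare pos 2 ('g') with pos 4 ('m'): MISMATCH
Result: not a palindrome

0


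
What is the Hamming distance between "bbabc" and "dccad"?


Comparing "bbabc" and "dccad" position by position:
  Position 0: 'b' vs 'd' => differ
  Position 1: 'b' vs 'c' => differ
  Position 2: 'a' vs 'c' => differ
  Position 3: 'b' vs 'a' => differ
  Position 4: 'c' vs 'd' => differ
Total differences (Hamming distance): 5

5


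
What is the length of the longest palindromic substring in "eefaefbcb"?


Input: "eefaefbcb"
Checking substrings for palindromes:
  [6:9] "bcb" (len 3) => palindrome
  [0:2] "ee" (len 2) => palindrome
Longest palindromic substring: "bcb" with length 3

3


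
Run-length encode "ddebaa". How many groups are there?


Input: ddebaa
Scanning for consecutive runs:
  Group 1: 'd' x 2 (positions 0-1)
  Group 2: 'e' x 1 (positions 2-2)
  Group 3: 'b' x 1 (positions 3-3)
  Group 4: 'a' x 2 (positions 4-5)
Total groups: 4

4


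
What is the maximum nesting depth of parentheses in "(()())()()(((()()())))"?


Input: "(()())()()(((()()())))"
Tracking depth:
  Position 0 '(': depth becomes 1
  Position 1 '(': depth becomes 2
  Position 2 ')': depth becomes 1
  Position 3 '(': depth becomes 2
  Position 4 ')': depth becomes 1
  Position 5 ')': depth becomes 0
  Position 6 '(': depth becomes 1
  Position 7 ')': depth becomes 0
  Position 8 '(': depth becomes 1
  Position 9 ')': depth becomes 0
  Position 10 '(': depth becomes 1
  Position 11 '(': depth becomes 2
  Position 12 '(': depth becomes 3
  Position 13 '(': depth becomes 4
  Position 14 ')': depth becomes 3
  Position 15 '(': depth becomes 4
  Position 16 ')': depth becomes 3
  Position 17 '(': depth becomes 4
  Position 18 ')': depth becomes 3
  Position 19 ')': depth becomes 2
  Position 20 ')': depth becomes 1
  Position 21 ')': depth becomes 0
Maximum depth reached: 4

4


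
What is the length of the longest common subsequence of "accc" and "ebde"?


LCS of "accc" and "ebde"
DP table:
           e    b    d    e
      0    0    0    0    0
  a   0    0    0    0    0
  c   0    0    0    0    0
  c   0    0    0    0    0
  c   0    0    0    0    0
LCS length = dp[4][4] = 0

0


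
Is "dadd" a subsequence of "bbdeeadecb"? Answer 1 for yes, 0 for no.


Check if "dadd" is a subsequence of "bbdeeadecb"
Greedy scan:
  Position 0 ('b'): no match needed
  Position 1 ('b'): no match needed
  Position 2 ('d'): matches sub[0] = 'd'
  Position 3 ('e'): no match needed
  Position 4 ('e'): no match needed
  Position 5 ('a'): matches sub[1] = 'a'
  Position 6 ('d'): matches sub[2] = 'd'
  Position 7 ('e'): no match needed
  Position 8 ('c'): no match needed
  Position 9 ('b'): no match needed
Only matched 3/4 characters => not a subsequence

0


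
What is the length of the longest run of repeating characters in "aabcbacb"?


Input: "aabcbacb"
Scanning for longest run:
  Position 1 ('a'): continues run of 'a', length=2
  Position 2 ('b'): new char, reset run to 1
  Position 3 ('c'): new char, reset run to 1
  Position 4 ('b'): new char, reset run to 1
  Position 5 ('a'): new char, reset run to 1
  Position 6 ('c'): new char, reset run to 1
  Position 7 ('b'): new char, reset run to 1
Longest run: 'a' with length 2

2


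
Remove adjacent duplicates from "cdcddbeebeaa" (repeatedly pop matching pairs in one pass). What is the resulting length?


Input: cdcddbeebeaa
Stack-based adjacent duplicate removal:
  Read 'c': push. Stack: c
  Read 'd': push. Stack: cd
  Read 'c': push. Stack: cdc
  Read 'd': push. Stack: cdcd
  Read 'd': matches stack top 'd' => pop. Stack: cdc
  Read 'b': push. Stack: cdcb
  Read 'e': push. Stack: cdcbe
  Read 'e': matches stack top 'e' => pop. Stack: cdcb
  Read 'b': matches stack top 'b' => pop. Stack: cdc
  Read 'e': push. Stack: cdce
  Read 'a': push. Stack: cdcea
  Read 'a': matches stack top 'a' => pop. Stack: cdce
Final stack: "cdce" (length 4)

4


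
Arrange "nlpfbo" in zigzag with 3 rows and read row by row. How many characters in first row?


Zigzag "nlpfbo" into 3 rows:
Placing characters:
  'n' => row 0
  'l' => row 1
  'p' => row 2
  'f' => row 1
  'b' => row 0
  'o' => row 1
Rows:
  Row 0: "nb"
  Row 1: "lfo"
  Row 2: "p"
First row length: 2

2


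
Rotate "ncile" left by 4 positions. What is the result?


Input: "ncile", rotate left by 4
First 4 characters: "ncil"
Remaining characters: "e"
Concatenate remaining + first: "e" + "ncil" = "encil"

encil


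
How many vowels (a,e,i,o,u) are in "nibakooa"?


Input: nibakooa
Checking each character:
  'n' at position 0: consonant
  'i' at position 1: vowel (running total: 1)
  'b' at position 2: consonant
  'a' at position 3: vowel (running total: 2)
  'k' at position 4: consonant
  'o' at position 5: vowel (running total: 3)
  'o' at position 6: vowel (running total: 4)
  'a' at position 7: vowel (running total: 5)
Total vowels: 5

5


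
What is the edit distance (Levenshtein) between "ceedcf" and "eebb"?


Computing edit distance: "ceedcf" -> "eebb"
DP table:
           e    e    b    b
      0    1    2    3    4
  c   1    1    2    3    4
  e   2    1    1    2    3
  e   3    2    1    2    3
  d   4    3    2    2    3
  c   5    4    3    3    3
  f   6    5    4    4    4
Edit distance = dp[6][4] = 4

4


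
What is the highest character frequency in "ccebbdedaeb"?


Input: ccebbdedaeb
Character counts:
  'a': 1
  'b': 3
  'c': 2
  'd': 2
  'e': 3
Maximum frequency: 3

3


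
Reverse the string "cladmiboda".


Input: cladmiboda
Reading characters right to left:
  Position 9: 'a'
  Position 8: 'd'
  Position 7: 'o'
  Position 6: 'b'
  Position 5: 'i'
  Position 4: 'm'
  Position 3: 'd'
  Position 2: 'a'
  Position 1: 'l'
  Position 0: 'c'
Reversed: adobimdalc

adobimdalc


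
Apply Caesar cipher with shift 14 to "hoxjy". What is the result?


Caesar cipher: shift "hoxjy" by 14
  'h' (pos 7) + 14 = pos 21 = 'v'
  'o' (pos 14) + 14 = pos 2 = 'c'
  'x' (pos 23) + 14 = pos 11 = 'l'
  'j' (pos 9) + 14 = pos 23 = 'x'
  'y' (pos 24) + 14 = pos 12 = 'm'
Result: vclxm

vclxm


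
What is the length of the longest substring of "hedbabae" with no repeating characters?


Input: "hedbabae"
Sliding window (track last position of each char):
  Position 0 ('h'): window [0,0] length 1 -- new best
  Position 1 ('e'): window [0,1] length 2 -- new best
  Position 2 ('d'): window [0,2] length 3 -- new best
  Position 3 ('b'): window [0,3] length 4 -- new best
  Position 4 ('a'): window [0,4] length 5 -- new best
  Position 5 ('b'): repeat (last at 3), move window start to 4
  Position 5 ('b'): window [4,5] length 2
  Position 6 ('a'): repeat (last at 4), move window start to 5
  Position 6 ('a'): window [5,6] length 2
  Position 7 ('e'): window [5,7] length 3
Longest substring with no repeats: "hedba" with length 5

5


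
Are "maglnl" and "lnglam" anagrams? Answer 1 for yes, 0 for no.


Strings: "maglnl", "lnglam"
Sorted first:  agllmn
Sorted second: agllmn
Sorted forms match => anagrams

1


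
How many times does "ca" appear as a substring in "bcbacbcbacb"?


Searching for "ca" in "bcbacbcbacb"
Scanning each position:
  Position 0: "bc" => no
  Position 1: "cb" => no
  Position 2: "ba" => no
  Position 3: "ac" => no
  Position 4: "cb" => no
  Position 5: "bc" => no
  Position 6: "cb" => no
  Position 7: "ba" => no
  Position 8: "ac" => no
  Position 9: "cb" => no
Total occurrences: 0

0


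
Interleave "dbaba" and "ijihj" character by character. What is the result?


Interleaving "dbaba" and "ijihj":
  Position 0: 'd' from first, 'i' from second => "di"
  Position 1: 'b' from first, 'j' from second => "bj"
  Position 2: 'a' from first, 'i' from second => "ai"
  Position 3: 'b' from first, 'h' from second => "bh"
  Position 4: 'a' from first, 'j' from second => "aj"
Result: dibjaibhaj

dibjaibhaj


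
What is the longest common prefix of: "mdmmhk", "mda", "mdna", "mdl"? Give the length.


Words: mdmmhk, mda, mdna, mdl
  Position 0: all 'm' => match
  Position 1: all 'd' => match
  Position 2: ('m', 'a', 'n', 'l') => mismatch, stop
LCP = "md" (length 2)

2


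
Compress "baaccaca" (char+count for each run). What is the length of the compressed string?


Input: baaccaca
Runs:
  'b' x 1 => "b1"
  'a' x 2 => "a2"
  'c' x 2 => "c2"
  'a' x 1 => "a1"
  'c' x 1 => "c1"
  'a' x 1 => "a1"
Compressed: "b1a2c2a1c1a1"
Compressed length: 12

12


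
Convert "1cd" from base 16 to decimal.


Input: "1cd" in base 16
Positional expansion:
  Digit '1' (value 1) x 16^2 = 256
  Digit 'c' (value 12) x 16^1 = 192
  Digit 'd' (value 13) x 16^0 = 13
Sum = 461

461


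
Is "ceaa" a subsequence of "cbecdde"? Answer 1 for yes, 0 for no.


Check if "ceaa" is a subsequence of "cbecdde"
Greedy scan:
  Position 0 ('c'): matches sub[0] = 'c'
  Position 1 ('b'): no match needed
  Position 2 ('e'): matches sub[1] = 'e'
  Position 3 ('c'): no match needed
  Position 4 ('d'): no match needed
  Position 5 ('d'): no match needed
  Position 6 ('e'): no match needed
Only matched 2/4 characters => not a subsequence

0
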